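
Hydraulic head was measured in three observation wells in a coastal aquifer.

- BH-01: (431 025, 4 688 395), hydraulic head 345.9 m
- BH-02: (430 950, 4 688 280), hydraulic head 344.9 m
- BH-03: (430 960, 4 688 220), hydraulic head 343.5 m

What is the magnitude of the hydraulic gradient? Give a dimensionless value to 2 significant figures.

Differences from BH-01: to BH-02 (Δx, Δy, Δh) = (-75, -115, -1.0); to BH-03 = (-65, -175, -2.4).
Determinant of the coordinate differences = (-75)·(-175) − (-65)·(-115) = 5650.
∂h/∂x = [(-1.0)·(-175) − (-2.4)·(-115)] / 5650 = -0.01788
∂h/∂y = [(-75)·(-2.4) − (-65)·(-1.0)] / 5650 = +0.02035
|∇h| = √(-0.01788² + 0.02035²) = 0.02709

0.027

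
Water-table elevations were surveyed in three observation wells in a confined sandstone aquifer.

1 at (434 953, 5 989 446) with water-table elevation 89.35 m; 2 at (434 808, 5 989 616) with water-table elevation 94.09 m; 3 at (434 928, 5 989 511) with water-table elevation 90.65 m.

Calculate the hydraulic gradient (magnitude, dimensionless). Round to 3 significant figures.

With h = a·x + b·y + c and 1 as origin, the differences give:
  (-145)·a + 170·b = +4.74
  (-25)·a + 65·b = +1.30
Eliminate b (×65 and ×170, subtract): -5175·a = 87.100 → a = ∂h/∂x = -0.01683
Back-substitute: b = ∂h/∂y = +0.01353.
|∇h| = √(-0.01683² + 0.01353²) = 0.02159

0.0216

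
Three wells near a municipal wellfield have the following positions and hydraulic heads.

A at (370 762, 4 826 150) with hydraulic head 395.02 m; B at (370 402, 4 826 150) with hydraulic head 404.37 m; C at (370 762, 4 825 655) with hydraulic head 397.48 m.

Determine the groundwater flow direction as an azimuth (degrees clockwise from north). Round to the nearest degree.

079°

∂h/∂x = (404.37 − 395.02) / (370402 − 370762) = -0.02597
∂h/∂y = (397.48 − 395.02) / (4825655 − 4826150) = -0.004970
Flow direction (−∇h) has components (+0.02597 E, +0.004970 N).
Azimuth = atan2(E, N) = atan2(+0.02597, +0.004970) = 79.2° ≈ 079°.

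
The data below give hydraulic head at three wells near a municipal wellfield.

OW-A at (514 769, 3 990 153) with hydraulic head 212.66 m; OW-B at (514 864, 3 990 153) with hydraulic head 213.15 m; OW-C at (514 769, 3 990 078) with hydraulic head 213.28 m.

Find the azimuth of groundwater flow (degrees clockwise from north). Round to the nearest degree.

∂h/∂x = (213.15 − 212.66) / (514864 − 514769) = +0.005158
∂h/∂y = (213.28 − 212.66) / (3990078 − 3990153) = -0.008267
Flow direction (−∇h) has components (-0.005158 E, +0.008267 N).
Azimuth = atan2(E, N) = atan2(-0.005158, +0.008267) = 328.0° ≈ 328°.

328°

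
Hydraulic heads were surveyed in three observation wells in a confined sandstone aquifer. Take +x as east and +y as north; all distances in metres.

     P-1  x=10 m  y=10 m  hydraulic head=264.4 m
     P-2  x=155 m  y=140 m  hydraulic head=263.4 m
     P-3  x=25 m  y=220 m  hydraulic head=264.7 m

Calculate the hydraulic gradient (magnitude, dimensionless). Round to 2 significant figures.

0.0090

With h = a·x + b·y + c and P-1 as origin, the differences give:
  145·a + 130·b = -1.0
  15·a + 210·b = +0.3
Eliminate b (×210 and ×130, subtract): 28500·a = -249.00 → a = ∂h/∂x = -0.008737
Back-substitute: b = ∂h/∂y = +0.002053.
|∇h| = √(-0.008737² + 0.002053²) = 0.008975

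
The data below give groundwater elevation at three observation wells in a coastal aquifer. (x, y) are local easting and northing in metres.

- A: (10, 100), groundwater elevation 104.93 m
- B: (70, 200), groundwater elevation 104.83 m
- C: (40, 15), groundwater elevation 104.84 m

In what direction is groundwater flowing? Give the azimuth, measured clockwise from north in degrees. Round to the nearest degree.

098°

Three-point gradient (reference A): Δ to B = (60, 100, -0.10), Δ to C = (30, -85, -0.09).
∂h/∂x = -0.002160, ∂h/∂y = +0.0002963 (det = -8100).
Flow direction (−∇h) has components (+0.002160 E, -0.0002963 N).
Azimuth = atan2(E, N) = atan2(+0.002160, -0.0002963) = 97.8° ≈ 098°.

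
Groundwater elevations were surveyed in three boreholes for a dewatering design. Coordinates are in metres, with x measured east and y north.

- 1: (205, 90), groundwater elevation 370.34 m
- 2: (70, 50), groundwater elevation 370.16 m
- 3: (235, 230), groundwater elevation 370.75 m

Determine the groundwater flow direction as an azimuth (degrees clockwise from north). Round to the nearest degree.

Taking 1 as reference: 2−1 = (-135, -40, -0.18); 3−1 = (30, 140, +0.41).
Solve a·Δx + b·Δy = Δh: det = (-135)·140 − 30·(-40) = -17700.
∂h/∂x = [(-0.18)·140 − (+0.41)·(-40)] / -17700 = +0.0004972
∂h/∂y = [(-135)·(+0.41) − 30·(-0.18)] / -17700 = +0.002822
Flow direction (−∇h) has components (-0.0004972 E, -0.002822 N).
Azimuth = atan2(E, N) = atan2(-0.0004972, -0.002822) = 190.0° ≈ 190°.

190°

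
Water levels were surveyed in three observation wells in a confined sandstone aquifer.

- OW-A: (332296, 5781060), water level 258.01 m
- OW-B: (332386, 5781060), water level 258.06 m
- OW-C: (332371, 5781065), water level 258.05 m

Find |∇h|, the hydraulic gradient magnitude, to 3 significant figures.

0.000648

With h = a·x + b·y + c and OW-A as origin, the differences give:
  90·a + 0·b = +0.05
  75·a + 5·b = +0.04
Eliminate b (×5 and ×0, subtract): 450·a = 0.250 → a = ∂h/∂x = +0.0005556
Back-substitute: b = ∂h/∂y = -0.0003333.
|∇h| = √(0.0005556² + -0.0003333²) = 0.0006479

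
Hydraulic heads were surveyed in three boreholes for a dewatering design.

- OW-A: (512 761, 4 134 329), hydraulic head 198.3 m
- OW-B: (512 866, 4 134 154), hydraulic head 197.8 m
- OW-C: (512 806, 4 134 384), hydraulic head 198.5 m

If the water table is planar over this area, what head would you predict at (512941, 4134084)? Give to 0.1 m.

Differences from OW-A: to OW-B (Δx, Δy, Δh) = (105, -175, -0.5); to OW-C = (45, 55, +0.2).
Determinant of the coordinate differences = 105·55 − 45·(-175) = 13650.
∂h/∂x = [(-0.5)·55 − (+0.2)·(-175)] / 13650 = +0.0005495
∂h/∂y = [105·(+0.2) − 45·(-0.5)] / 13650 = +0.003187
h(512941, 4134084) = 198.3 + (+0.0005495)·(180) + (+0.003187)·(-245) = 198.3 +0.099 -0.781 = 197.618 m.

197.6 m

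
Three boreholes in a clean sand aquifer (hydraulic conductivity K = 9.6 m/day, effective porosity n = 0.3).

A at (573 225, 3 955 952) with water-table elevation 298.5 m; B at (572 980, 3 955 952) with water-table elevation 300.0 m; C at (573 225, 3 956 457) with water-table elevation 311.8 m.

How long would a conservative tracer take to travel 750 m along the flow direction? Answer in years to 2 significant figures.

∂h/∂x = (300.0 − 298.5) / (572980 − 573225) = -0.006122
∂h/∂y = (311.8 − 298.5) / (3956457 − 3955952) = +0.02634
|∇h| = √(-0.006122² + 0.02634²) = 0.02704
Seepage velocity v = K·i/n = 9.6 × 0.02704 / 0.3 = 0.8653 m/day.
t = 750 / 0.8653 = 866.8 days = 2.37 years.

2.4 years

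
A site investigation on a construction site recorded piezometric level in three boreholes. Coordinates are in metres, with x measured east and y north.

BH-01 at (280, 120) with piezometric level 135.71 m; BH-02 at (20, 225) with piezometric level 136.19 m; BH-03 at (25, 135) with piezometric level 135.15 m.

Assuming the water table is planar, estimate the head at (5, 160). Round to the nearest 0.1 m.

With h = a·x + b·y + c and BH-01 as origin, the differences give:
  (-260)·a + 105·b = +0.48
  (-255)·a + 15·b = -0.56
Eliminate b (×15 and ×105, subtract): 22875·a = 66.000 → a = ∂h/∂x = +0.002885
Back-substitute: b = ∂h/∂y = +0.01172.
h(5, 160) = 135.71 + (+0.002885)·(-275) + (+0.01172)·(40) = 135.71 -0.793 +0.469 = 135.385 m.

135.4 m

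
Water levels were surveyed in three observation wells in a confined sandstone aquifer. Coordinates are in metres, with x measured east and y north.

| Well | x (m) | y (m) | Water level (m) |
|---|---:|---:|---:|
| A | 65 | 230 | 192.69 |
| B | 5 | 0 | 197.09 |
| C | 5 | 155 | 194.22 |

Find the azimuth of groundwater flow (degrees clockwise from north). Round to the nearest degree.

007°

Differences from A: to B (Δx, Δy, Δh) = (-60, -230, +4.40); to C = (-60, -75, +1.53).
Determinant of the coordinate differences = (-60)·(-75) − (-60)·(-230) = -9300.
∂h/∂x = [(+4.40)·(-75) − (+1.53)·(-230)] / -9300 = -0.002355
∂h/∂y = [(-60)·(+1.53) − (-60)·(+4.40)] / -9300 = -0.01852
Flow direction (−∇h) has components (+0.002355 E, +0.01852 N).
Azimuth = atan2(E, N) = atan2(+0.002355, +0.01852) = 7.2° ≈ 007°.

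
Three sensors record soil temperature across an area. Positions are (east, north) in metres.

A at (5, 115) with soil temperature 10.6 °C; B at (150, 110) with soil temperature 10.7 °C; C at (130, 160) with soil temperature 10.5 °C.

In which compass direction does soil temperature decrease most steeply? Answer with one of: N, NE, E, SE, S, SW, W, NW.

N

Differences from A: to B (Δx, Δy, Δh) = (145, -5, +0.1); to C = (125, 45, -0.1).
Determinant of the coordinate differences = 145·45 − 125·(-5) = 7150.
∂T/∂x = [(+0.1)·45 − (-0.1)·(-5)] / 7150 = +0.0005594
∂T/∂y = [145·(-0.1) − 125·(+0.1)] / 7150 = -0.003776
Steepest decrease is along −∇f = (-0.0005594 E, +0.003776 N) → north.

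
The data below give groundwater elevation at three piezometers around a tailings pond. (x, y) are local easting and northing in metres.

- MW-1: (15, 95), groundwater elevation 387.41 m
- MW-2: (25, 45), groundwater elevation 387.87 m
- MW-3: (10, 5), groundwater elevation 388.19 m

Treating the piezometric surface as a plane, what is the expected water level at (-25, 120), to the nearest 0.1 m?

With h = a·x + b·y + c and MW-1 as origin, the differences give:
  10·a + (-50)·b = +0.46
  (-5)·a + (-90)·b = +0.78
Eliminate b (×(-90) and ×(-50), subtract): -1150·a = -2.400 → a = ∂h/∂x = +0.002087
Back-substitute: b = ∂h/∂y = -0.008783.
h(-25, 120) = 387.41 + (+0.002087)·(-40) + (-0.008783)·(25) = 387.41 -0.083 -0.220 = 387.107 m.

387.1 m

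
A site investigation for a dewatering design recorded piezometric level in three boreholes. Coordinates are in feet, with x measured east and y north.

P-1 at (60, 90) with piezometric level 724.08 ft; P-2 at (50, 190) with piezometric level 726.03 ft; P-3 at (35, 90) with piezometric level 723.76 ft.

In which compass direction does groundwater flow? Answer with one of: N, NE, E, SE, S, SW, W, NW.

Differences from P-1: to P-2 (Δx, Δy, Δh) = (-10, 100, +1.95); to P-3 = (-25, 0, -0.32).
Determinant of the coordinate differences = (-10)·0 − (-25)·100 = 2500.
∂h/∂x = [(+1.95)·0 − (-0.32)·100] / 2500 = +0.01280
∂h/∂y = [(-10)·(-0.32) − (-25)·(+1.95)] / 2500 = +0.02078
Flow = −∇h = (-0.01280 east, -0.02078 north), which points southwest.

SW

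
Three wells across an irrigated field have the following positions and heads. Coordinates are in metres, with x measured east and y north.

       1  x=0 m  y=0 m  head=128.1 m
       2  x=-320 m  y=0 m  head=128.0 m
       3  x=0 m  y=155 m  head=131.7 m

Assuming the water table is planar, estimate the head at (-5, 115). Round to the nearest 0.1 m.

∂h/∂x = (128.0 − 128.1) / (-320 − 0) = +0.0003125
∂h/∂y = (131.7 − 128.1) / (155 − 0) = +0.02323
h(-5, 115) = 128.1 + (+0.0003125)·(-5) + (+0.02323)·(115) = 128.1 -0.002 +2.671 = 130.769 m.

130.8 m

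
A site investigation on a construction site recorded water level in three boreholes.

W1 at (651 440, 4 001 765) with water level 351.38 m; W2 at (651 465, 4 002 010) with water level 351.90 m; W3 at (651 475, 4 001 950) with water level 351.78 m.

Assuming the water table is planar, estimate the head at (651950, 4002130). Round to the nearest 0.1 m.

Differences from W1: to W2 (Δx, Δy, Δh) = (25, 245, +0.52); to W3 = (35, 185, +0.40).
Solve a·Δx + b·Δy = Δh: det = 25·185 − 35·245 = -3950.
∂h/∂x = [(+0.52)·185 − (+0.40)·245] / -3950 = +0.0004557
∂h/∂y = [25·(+0.40) − 35·(+0.52)] / -3950 = +0.002076
h(651950, 4002130) = 351.38 + (+0.0004557)·(510) + (+0.002076)·(365) = 351.38 +0.232 +0.758 = 352.370 m.

352.4 m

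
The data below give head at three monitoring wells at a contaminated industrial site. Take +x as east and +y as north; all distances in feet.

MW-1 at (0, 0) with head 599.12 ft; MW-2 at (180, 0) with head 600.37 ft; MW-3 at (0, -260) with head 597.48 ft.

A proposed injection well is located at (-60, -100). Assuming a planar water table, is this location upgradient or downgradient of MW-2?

downgradient

∂h/∂x = (600.37 − 599.12) / (180 − 0) = +0.006944
∂h/∂y = (597.48 − 599.12) / (-260 − 0) = +0.006308
Head at (-60, -100) = 599.12 + (+0.006944)·(-60) + (+0.006308)·(-100) = 598.07 ft.
That is lower than the 600.37 ft at MW-2, so the point is downgradient.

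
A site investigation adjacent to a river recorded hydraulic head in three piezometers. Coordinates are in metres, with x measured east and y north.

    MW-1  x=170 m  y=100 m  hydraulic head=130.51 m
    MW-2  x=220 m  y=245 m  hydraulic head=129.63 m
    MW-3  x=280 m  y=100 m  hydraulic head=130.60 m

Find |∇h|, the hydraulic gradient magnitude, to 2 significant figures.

0.0064

Taking MW-1 as reference: MW-2−MW-1 = (50, 145, -0.88); MW-3−MW-1 = (110, 0, +0.09).
Determinant of the coordinate differences = 50·0 − 110·145 = -15950.
∂h/∂x = [(-0.88)·0 − (+0.09)·145] / -15950 = +0.0008182
∂h/∂y = [50·(+0.09) − 110·(-0.88)] / -15950 = -0.006351
|∇h| = √(0.0008182² + -0.006351²) = 0.006403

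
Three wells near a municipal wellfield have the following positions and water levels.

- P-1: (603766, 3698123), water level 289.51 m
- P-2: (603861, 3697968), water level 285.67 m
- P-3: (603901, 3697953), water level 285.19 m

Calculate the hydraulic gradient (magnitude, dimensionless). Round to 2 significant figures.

0.023

Differences from P-1: to P-2 (Δx, Δy, Δh) = (95, -155, -3.84); to P-3 = (135, -170, -4.32).
Determinant of the coordinate differences = 95·(-170) − 135·(-155) = 4775.
∂h/∂x = [(-3.84)·(-170) − (-4.32)·(-155)] / 4775 = -0.003518
∂h/∂y = [95·(-4.32) − 135·(-3.84)] / 4775 = +0.02262
|∇h| = √(-0.003518² + 0.02262²) = 0.02289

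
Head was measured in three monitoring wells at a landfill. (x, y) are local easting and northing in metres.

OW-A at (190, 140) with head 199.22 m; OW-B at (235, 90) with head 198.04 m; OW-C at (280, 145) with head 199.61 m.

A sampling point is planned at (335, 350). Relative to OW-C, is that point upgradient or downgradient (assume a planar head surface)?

upgradient

Differences from OW-A: to OW-B (Δx, Δy, Δh) = (45, -50, -1.18); to OW-C = (90, 5, +0.39).
Determinant of the coordinate differences = 45·5 − 90·(-50) = 4725.
∂h/∂x = [(-1.18)·5 − (+0.39)·(-50)] / 4725 = +0.002878
∂h/∂y = [45·(+0.39) − 90·(-1.18)] / 4725 = +0.02619
Head at (335, 350) = 199.22 + (+0.002878)·(145) + (+0.02619)·(210) = 205.14 m.
That is higher than the 199.61 m at OW-C, so the point is upgradient.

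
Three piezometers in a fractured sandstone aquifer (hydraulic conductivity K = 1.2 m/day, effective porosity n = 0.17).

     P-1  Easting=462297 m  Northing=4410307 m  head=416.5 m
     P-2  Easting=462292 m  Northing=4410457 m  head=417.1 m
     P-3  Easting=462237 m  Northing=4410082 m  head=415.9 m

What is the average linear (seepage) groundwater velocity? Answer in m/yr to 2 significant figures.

15 m/yr

Differences from P-1: to P-2 (Δx, Δy, Δh) = (-5, 150, +0.6); to P-3 = (-60, -225, -0.6).
Solve a·Δx + b·Δy = Δh: det = (-5)·(-225) − (-60)·150 = 10125.
∂h/∂x = [(+0.6)·(-225) − (-0.6)·150] / 10125 = -0.004444
∂h/∂y = [(-5)·(-0.6) − (-60)·(+0.6)] / 10125 = +0.003852
|∇h| = √(-0.004444² + 0.003852²) = 0.005881
Seepage velocity v = K·i/n = 1.2 × 0.005881 / 0.17 = 0.04151 m/day = 15.16 m/yr.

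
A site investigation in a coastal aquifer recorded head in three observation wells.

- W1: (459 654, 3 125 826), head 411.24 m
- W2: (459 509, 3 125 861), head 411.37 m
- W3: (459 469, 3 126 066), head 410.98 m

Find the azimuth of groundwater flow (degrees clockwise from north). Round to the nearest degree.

Three-point gradient (reference W1): Δ to W2 = (-145, 35, +0.13), Δ to W3 = (-185, 240, -0.26).
∂h/∂x = -0.001423, ∂h/∂y = -0.002180 (det = -28325).
Flow direction (−∇h) has components (+0.001423 E, +0.002180 N).
Azimuth = atan2(E, N) = atan2(+0.001423, +0.002180) = 33.1° ≈ 033°.

033°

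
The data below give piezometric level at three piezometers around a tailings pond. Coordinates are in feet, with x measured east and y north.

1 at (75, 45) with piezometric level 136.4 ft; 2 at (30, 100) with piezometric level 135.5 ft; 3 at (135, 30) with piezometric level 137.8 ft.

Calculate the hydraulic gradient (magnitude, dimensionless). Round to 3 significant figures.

0.0244

Taking 1 as reference: 2−1 = (-45, 55, -0.9); 3−1 = (60, -15, +1.4).
Determinant of the coordinate differences = (-45)·(-15) − 60·55 = -2625.
∂h/∂x = [(-0.9)·(-15) − (+1.4)·55] / -2625 = +0.02419
∂h/∂y = [(-45)·(+1.4) − 60·(-0.9)] / -2625 = +0.003429
|∇h| = √(0.02419² + 0.003429²) = 0.02443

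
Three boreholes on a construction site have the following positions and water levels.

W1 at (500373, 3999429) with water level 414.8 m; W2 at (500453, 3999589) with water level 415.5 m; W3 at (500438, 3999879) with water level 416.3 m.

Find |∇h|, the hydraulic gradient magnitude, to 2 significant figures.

0.0041

Differences from W1: to W2 (Δx, Δy, Δh) = (80, 160, +0.7); to W3 = (65, 450, +1.5).
Determinant of the coordinate differences = 80·450 − 65·160 = 25600.
∂h/∂x = [(+0.7)·450 − (+1.5)·160] / 25600 = +0.002930
∂h/∂y = [80·(+1.5) − 65·(+0.7)] / 25600 = +0.002910
|∇h| = √(0.002930² + 0.002910²) = 0.00413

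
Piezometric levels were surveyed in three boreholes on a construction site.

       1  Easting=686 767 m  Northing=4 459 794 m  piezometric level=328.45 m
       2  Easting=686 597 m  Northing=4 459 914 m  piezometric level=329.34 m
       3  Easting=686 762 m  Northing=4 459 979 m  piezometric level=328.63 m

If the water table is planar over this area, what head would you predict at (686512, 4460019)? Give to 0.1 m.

329.8 m

Differences from 1: to 2 (Δx, Δy, Δh) = (-170, 120, +0.89); to 3 = (-5, 185, +0.18).
Determinant of the coordinate differences = (-170)·185 − (-5)·120 = -30850.
∂h/∂x = [(+0.89)·185 − (+0.18)·120] / -30850 = -0.004637
∂h/∂y = [(-170)·(+0.18) − (-5)·(+0.89)] / -30850 = +0.0008476
h(686512, 4460019) = 328.45 + (-0.004637)·(-255) + (+0.0008476)·(225) = 328.45 +1.182 +0.191 = 329.823 m.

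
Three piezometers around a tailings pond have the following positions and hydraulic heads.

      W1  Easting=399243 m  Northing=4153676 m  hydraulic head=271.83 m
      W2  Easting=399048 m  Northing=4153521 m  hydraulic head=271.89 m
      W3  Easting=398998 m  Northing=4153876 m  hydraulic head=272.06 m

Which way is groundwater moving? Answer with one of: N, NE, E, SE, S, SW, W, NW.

SE

Differences from W1: to W2 (Δx, Δy, Δh) = (-195, -155, +0.06); to W3 = (-245, 200, +0.23).
Solve a·Δx + b·Δy = Δh: det = (-195)·200 − (-245)·(-155) = -76975.
∂h/∂x = [(+0.06)·200 − (+0.23)·(-155)] / -76975 = -0.0006190
∂h/∂y = [(-195)·(+0.23) − (-245)·(+0.06)] / -76975 = +0.0003917
Flow = −∇h = (+0.0006190 east, -0.0003917 north), which points southeast.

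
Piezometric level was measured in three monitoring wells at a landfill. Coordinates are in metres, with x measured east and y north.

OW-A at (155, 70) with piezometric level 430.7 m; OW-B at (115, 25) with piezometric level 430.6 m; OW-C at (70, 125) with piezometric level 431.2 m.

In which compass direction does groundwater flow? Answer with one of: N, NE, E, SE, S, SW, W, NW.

Three-point gradient (reference OW-A): Δ to OW-B = (-40, -45, -0.1), Δ to OW-C = (-85, 55, +0.5).
∂h/∂x = -0.002822, ∂h/∂y = +0.004730 (det = -6025).
Flow = −∇h = (+0.002822 east, -0.004730 north), which points southeast.

SE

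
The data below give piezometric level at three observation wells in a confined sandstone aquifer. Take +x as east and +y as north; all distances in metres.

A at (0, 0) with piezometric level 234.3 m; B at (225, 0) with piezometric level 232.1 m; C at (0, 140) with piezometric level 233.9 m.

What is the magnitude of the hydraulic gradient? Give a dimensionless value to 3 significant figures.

0.0102

∂h/∂x = (232.1 − 234.3) / (225 − 0) = -0.009778
∂h/∂y = (233.9 − 234.3) / (140 − 0) = -0.002857
|∇h| = √(-0.009778² + -0.002857²) = 0.01019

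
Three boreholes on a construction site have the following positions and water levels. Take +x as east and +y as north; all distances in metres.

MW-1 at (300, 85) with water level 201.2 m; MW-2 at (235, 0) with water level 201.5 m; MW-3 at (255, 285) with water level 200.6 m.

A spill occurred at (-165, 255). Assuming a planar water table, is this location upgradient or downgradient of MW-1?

Three-point gradient (reference MW-1): Δ to MW-2 = (-65, -85, +0.3), Δ to MW-3 = (-45, 200, -0.6).
∂h/∂x = -0.0005349, ∂h/∂y = -0.003120 (det = -16825).
Head at (-165, 255) = 201.2 + (-0.0005349)·(-465) + (-0.003120)·(170) = 200.92 m.
That is lower than the 201.2 m at MW-1, so the point is downgradient.

downgradient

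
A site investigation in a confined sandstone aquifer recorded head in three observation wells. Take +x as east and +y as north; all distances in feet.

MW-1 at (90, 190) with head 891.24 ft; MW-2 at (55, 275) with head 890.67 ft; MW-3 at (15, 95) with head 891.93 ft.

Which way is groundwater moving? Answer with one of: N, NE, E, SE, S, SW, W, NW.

With h = a·x + b·y + c and MW-1 as origin, the differences give:
  (-35)·a + 85·b = -0.57
  (-75)·a + (-95)·b = +0.69
Eliminate b (×(-95) and ×85, subtract): 9700·a = -4.500 → a = ∂h/∂x = -0.0004639
Back-substitute: b = ∂h/∂y = -0.006897.
Flow = −∇h = (+0.0004639 east, +0.006897 north), which points north.

N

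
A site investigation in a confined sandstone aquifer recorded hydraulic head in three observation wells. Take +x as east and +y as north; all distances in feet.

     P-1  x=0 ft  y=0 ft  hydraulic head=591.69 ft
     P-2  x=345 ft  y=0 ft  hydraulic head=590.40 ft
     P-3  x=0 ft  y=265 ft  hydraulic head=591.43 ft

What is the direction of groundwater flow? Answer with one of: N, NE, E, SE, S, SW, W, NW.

E

∂h/∂x = (590.40 − 591.69) / (345 − 0) = -0.003739
∂h/∂y = (591.43 − 591.69) / (265 − 0) = -0.0009811
Flow = −∇h = (+0.003739 east, +0.0009811 north), which points east.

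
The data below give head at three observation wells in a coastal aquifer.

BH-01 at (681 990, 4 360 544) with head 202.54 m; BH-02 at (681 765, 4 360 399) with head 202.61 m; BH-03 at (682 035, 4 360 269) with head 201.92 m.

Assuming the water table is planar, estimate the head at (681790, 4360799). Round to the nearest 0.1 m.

203.4 m

Differences from BH-01: to BH-02 (Δx, Δy, Δh) = (-225, -145, +0.07); to BH-03 = (45, -275, -0.62).
Determinant of the coordinate differences = (-225)·(-275) − 45·(-145) = 68400.
∂h/∂x = [(+0.07)·(-275) − (-0.62)·(-145)] / 68400 = -0.001596
∂h/∂y = [(-225)·(-0.62) − 45·(+0.07)] / 68400 = +0.001993
h(681790, 4360799) = 202.54 + (-0.001596)·(-200) + (+0.001993)·(255) = 202.54 +0.319 +0.508 = 203.367 m.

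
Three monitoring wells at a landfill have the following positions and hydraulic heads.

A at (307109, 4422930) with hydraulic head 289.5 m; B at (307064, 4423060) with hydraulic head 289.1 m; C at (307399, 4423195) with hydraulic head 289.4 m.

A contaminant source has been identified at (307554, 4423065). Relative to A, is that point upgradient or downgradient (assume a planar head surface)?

Taking A as reference: B−A = (-45, 130, -0.4); C−A = (290, 265, -0.1).
Determinant of the coordinate differences = (-45)·265 − 290·130 = -49625.
∂h/∂x = [(-0.4)·265 − (-0.1)·130] / -49625 = +0.001874
∂h/∂y = [(-45)·(-0.1) − 290·(-0.4)] / -49625 = -0.002428
Head at (307554, 4423065) = 289.5 + (+0.001874)·(445) + (-0.002428)·(135) = 290.01 m.
That is higher than the 289.5 m at A, so the point is upgradient.

upgradient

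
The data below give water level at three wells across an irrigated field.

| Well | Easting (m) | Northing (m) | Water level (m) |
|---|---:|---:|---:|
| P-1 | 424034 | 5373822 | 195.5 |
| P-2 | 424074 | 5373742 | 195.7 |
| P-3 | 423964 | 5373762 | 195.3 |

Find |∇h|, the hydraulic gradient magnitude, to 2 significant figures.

Differences from P-1: to P-2 (Δx, Δy, Δh) = (40, -80, +0.2); to P-3 = (-70, -60, -0.2).
Solve a·Δx + b·Δy = Δh: det = 40·(-60) − (-70)·(-80) = -8000.
∂h/∂x = [(+0.2)·(-60) − (-0.2)·(-80)] / -8000 = +0.003500
∂h/∂y = [40·(-0.2) − (-70)·(+0.2)] / -8000 = -0.0007500
|∇h| = √(0.003500² + -0.0007500²) = 0.003579

0.0036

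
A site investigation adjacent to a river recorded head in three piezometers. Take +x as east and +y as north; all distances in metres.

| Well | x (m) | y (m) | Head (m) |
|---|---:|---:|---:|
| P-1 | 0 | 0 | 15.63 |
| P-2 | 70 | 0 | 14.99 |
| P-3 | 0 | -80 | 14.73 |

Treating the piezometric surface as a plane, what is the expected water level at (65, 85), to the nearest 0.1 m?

∂h/∂x = (14.99 − 15.63) / (70 − 0) = -0.009143
∂h/∂y = (14.73 − 15.63) / (-80 − 0) = +0.01125
h(65, 85) = 15.63 + (-0.009143)·(65) + (+0.01125)·(85) = 15.63 -0.594 +0.956 = 15.992 m.

16.0 m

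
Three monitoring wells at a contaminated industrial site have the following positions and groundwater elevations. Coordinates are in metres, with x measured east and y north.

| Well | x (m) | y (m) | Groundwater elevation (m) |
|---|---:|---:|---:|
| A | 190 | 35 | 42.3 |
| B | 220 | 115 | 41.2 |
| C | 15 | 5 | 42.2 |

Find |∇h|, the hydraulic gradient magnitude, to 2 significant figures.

With h = a·x + b·y + c and A as origin, the differences give:
  30·a + 80·b = -1.1
  (-175)·a + (-30)·b = -0.1
Eliminate b (×(-30) and ×80, subtract): 13100·a = 41.00 → a = ∂h/∂x = +0.003130
Back-substitute: b = ∂h/∂y = -0.01492.
|∇h| = √(0.003130² + -0.01492²) = 0.01524

0.015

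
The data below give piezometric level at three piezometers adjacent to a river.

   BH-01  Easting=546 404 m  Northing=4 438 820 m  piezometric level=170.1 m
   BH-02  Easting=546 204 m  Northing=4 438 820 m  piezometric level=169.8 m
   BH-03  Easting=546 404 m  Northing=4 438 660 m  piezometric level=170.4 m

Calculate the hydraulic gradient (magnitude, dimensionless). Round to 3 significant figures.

∂h/∂x = (169.8 − 170.1) / (546204 − 546404) = +0.001500
∂h/∂y = (170.4 − 170.1) / (4438660 − 4438820) = -0.001875
|∇h| = √(0.001500² + -0.001875²) = 0.002401

0.00240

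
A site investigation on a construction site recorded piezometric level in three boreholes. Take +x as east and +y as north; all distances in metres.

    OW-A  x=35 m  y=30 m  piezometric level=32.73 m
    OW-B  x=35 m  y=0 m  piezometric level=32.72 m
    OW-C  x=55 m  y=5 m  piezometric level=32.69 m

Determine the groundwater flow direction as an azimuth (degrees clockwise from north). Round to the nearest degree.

102°

With h = a·x + b·y + c and OW-A as origin, the differences give:
  0·a + (-30)·b = -0.01
  20·a + (-25)·b = -0.04
Eliminate b (×(-25) and ×(-30), subtract): 600·a = -0.950 → a = ∂h/∂x = -0.001583
Back-substitute: b = ∂h/∂y = +0.0003333.
Flow direction (−∇h) has components (+0.001583 E, -0.0003333 N).
Azimuth = atan2(E, N) = atan2(+0.001583, -0.0003333) = 101.9° ≈ 102°.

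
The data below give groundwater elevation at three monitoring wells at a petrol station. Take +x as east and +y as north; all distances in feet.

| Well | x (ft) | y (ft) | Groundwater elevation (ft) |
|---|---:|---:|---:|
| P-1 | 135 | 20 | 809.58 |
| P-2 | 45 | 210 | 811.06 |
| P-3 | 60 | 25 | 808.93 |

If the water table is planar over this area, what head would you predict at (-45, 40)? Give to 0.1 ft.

808.1 ft

With h = a·x + b·y + c and P-1 as origin, the differences give:
  (-90)·a + 190·b = +1.48
  (-75)·a + 5·b = -0.65
Eliminate b (×5 and ×190, subtract): 13800·a = 130.900 → a = ∂h/∂x = +0.009486
Back-substitute: b = ∂h/∂y = +0.01228.
h(-45, 40) = 809.58 + (+0.009486)·(-180) + (+0.01228)·(20) = 809.58 -1.707 +0.246 = 808.118 ft.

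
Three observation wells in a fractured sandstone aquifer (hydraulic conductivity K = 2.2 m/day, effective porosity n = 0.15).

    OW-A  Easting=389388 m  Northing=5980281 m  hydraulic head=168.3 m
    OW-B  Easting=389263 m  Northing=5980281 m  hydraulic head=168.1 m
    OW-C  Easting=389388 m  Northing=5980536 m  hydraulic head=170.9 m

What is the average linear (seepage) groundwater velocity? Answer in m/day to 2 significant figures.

0.15 m/day

∂h/∂x = (168.1 − 168.3) / (389263 − 389388) = +0.001600
∂h/∂y = (170.9 − 168.3) / (5980536 − 5980281) = +0.01020
|∇h| = √(0.001600² + 0.01020²) = 0.01032
Seepage velocity v = K·i/n = 2.2 × 0.01032 / 0.15 = 0.1514 m/day.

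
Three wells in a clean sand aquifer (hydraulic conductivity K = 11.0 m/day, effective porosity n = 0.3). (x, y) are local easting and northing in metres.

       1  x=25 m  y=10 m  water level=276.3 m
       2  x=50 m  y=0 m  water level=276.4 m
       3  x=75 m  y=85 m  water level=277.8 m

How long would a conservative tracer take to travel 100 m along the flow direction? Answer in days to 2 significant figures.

160 days

Taking 1 as reference: 2−1 = (25, -10, +0.1); 3−1 = (50, 75, +1.5).
Determinant of the coordinate differences = 25·75 − 50·(-10) = 2375.
∂h/∂x = [(+0.1)·75 − (+1.5)·(-10)] / 2375 = +0.009474
∂h/∂y = [25·(+1.5) − 50·(+0.1)] / 2375 = +0.01368
|∇h| = √(0.009474² + 0.01368²) = 0.01664
Seepage velocity v = K·i/n = 11.0 × 0.01664 / 0.3 = 0.6101 m/day.
t = 100 / 0.6101 = 163.9 days.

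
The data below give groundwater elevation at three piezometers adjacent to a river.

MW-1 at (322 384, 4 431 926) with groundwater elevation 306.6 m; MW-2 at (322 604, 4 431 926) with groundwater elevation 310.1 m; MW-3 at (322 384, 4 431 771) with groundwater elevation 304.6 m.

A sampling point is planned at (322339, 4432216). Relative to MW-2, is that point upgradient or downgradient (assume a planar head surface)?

∂h/∂x = (310.1 − 306.6) / (322604 − 322384) = +0.01591
∂h/∂y = (304.6 − 306.6) / (4431771 − 4431926) = +0.01290
Head at (322339, 4432216) = 306.6 + (+0.01591)·(-45) + (+0.01290)·(290) = 309.63 m.
That is lower than the 310.1 m at MW-2, so the point is downgradient.

downgradient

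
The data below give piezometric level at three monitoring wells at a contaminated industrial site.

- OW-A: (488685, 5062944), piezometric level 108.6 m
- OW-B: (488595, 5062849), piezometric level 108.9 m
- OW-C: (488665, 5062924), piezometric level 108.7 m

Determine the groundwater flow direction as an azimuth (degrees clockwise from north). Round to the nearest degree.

Taking OW-A as reference: OW-B−OW-A = (-90, -95, +0.3); OW-C−OW-A = (-20, -20, +0.1).
Determinant of the coordinate differences = (-90)·(-20) − (-20)·(-95) = -100.
∂h/∂x = [(+0.3)·(-20) − (+0.1)·(-95)] / -100 = -0.03500
∂h/∂y = [(-90)·(+0.1) − (-20)·(+0.3)] / -100 = +0.03000
Flow direction (−∇h) has components (+0.03500 E, -0.03000 N).
Azimuth = atan2(E, N) = atan2(+0.03500, -0.03000) = 130.6° ≈ 131°.

131°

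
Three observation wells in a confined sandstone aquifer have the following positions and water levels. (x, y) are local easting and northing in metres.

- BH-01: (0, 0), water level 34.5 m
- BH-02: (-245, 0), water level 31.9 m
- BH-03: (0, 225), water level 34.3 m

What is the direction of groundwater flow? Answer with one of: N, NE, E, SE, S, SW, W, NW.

W

∂h/∂x = (31.9 − 34.5) / (-245 − 0) = +0.01061
∂h/∂y = (34.3 − 34.5) / (225 − 0) = -0.0008889
Flow = −∇h = (-0.01061 east, +0.0008889 north), which points west.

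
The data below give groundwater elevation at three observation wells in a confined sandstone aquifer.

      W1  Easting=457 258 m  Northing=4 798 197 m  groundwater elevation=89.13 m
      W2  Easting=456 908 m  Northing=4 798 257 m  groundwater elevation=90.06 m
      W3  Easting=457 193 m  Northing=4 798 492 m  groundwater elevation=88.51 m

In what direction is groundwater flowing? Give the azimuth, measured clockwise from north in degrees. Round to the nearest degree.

Three-point gradient (reference W1): Δ to W2 = (-350, 60, +0.93), Δ to W3 = (-65, 295, -0.62).
∂h/∂x = -0.003136, ∂h/∂y = -0.002793 (det = -99350).
Flow direction (−∇h) has components (+0.003136 E, +0.002793 N).
Azimuth = atan2(E, N) = atan2(+0.003136, +0.002793) = 48.3° ≈ 048°.

048°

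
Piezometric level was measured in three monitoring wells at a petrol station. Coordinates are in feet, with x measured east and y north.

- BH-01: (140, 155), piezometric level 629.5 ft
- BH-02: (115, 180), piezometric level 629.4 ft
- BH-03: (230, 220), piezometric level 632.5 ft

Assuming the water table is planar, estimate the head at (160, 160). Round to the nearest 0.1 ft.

630.0 ft

Taking BH-01 as reference: BH-02−BH-01 = (-25, 25, -0.1); BH-03−BH-01 = (90, 65, +3.0).
Solve a·Δx + b·Δy = Δh: det = (-25)·65 − 90·25 = -3875.
∂h/∂x = [(-0.1)·65 − (+3.0)·25] / -3875 = +0.02103
∂h/∂y = [(-25)·(+3.0) − 90·(-0.1)] / -3875 = +0.01703
h(160, 160) = 629.5 + (+0.02103)·(20) + (+0.01703)·(5) = 629.5 +0.421 +0.085 = 630.006 ft.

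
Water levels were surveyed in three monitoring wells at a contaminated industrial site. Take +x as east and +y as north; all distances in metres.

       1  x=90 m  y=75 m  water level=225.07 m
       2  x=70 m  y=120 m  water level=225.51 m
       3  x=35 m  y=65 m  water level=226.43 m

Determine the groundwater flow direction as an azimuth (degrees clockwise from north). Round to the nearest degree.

087°

Taking 1 as reference: 2−1 = (-20, 45, +0.44); 3−1 = (-55, -10, +1.36).
Determinant of the coordinate differences = (-20)·(-10) − (-55)·45 = 2675.
∂h/∂x = [(+0.44)·(-10) − (+1.36)·45] / 2675 = -0.02452
∂h/∂y = [(-20)·(+1.36) − (-55)·(+0.44)] / 2675 = -0.001121
Flow direction (−∇h) has components (+0.02452 E, +0.001121 N).
Azimuth = atan2(E, N) = atan2(+0.02452, +0.001121) = 87.4° ≈ 087°.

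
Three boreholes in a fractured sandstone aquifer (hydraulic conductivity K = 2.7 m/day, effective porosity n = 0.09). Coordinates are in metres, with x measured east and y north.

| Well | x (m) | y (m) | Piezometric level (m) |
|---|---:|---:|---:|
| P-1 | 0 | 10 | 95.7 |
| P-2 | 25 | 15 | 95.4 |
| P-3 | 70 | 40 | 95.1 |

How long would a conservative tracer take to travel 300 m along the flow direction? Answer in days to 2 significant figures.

With h = a·x + b·y + c and P-1 as origin, the differences give:
  25·a + 5·b = -0.3
  70·a + 30·b = -0.6
Eliminate b (×30 and ×5, subtract): 400·a = -6.00 → a = ∂h/∂x = -0.01500
Back-substitute: b = ∂h/∂y = +0.01500.
|∇h| = √(-0.01500² + 0.01500²) = 0.02121
Seepage velocity v = K·i/n = 2.7 × 0.02121 / 0.09 = 0.6363 m/day.
t = 300 / 0.6363 = 471.5 days.

470 days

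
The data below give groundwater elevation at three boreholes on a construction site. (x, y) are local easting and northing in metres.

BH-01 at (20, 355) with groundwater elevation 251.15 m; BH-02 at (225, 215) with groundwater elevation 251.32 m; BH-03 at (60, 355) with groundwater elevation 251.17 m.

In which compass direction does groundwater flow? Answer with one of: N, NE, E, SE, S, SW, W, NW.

NW

Differences from BH-01: to BH-02 (Δx, Δy, Δh) = (205, -140, +0.17); to BH-03 = (40, 0, +0.02).
Determinant of the coordinate differences = 205·0 − 40·(-140) = 5600.
∂h/∂x = [(+0.17)·0 − (+0.02)·(-140)] / 5600 = +0.0005000
∂h/∂y = [205·(+0.02) − 40·(+0.17)] / 5600 = -0.0004821
Flow = −∇h = (-0.0005000 east, +0.0004821 north), which points northwest.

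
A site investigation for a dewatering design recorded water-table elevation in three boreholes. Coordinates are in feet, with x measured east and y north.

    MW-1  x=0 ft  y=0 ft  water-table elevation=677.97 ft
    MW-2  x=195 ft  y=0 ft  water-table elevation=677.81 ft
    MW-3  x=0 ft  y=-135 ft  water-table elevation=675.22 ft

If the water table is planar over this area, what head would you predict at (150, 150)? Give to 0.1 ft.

∂h/∂x = (677.81 − 677.97) / (195 − 0) = -0.0008205
∂h/∂y = (675.22 − 677.97) / (-135 − 0) = +0.02037
h(150, 150) = 677.97 + (-0.0008205)·(150) + (+0.02037)·(150) = 677.97 -0.123 +3.056 = 680.902 ft.

680.9 ft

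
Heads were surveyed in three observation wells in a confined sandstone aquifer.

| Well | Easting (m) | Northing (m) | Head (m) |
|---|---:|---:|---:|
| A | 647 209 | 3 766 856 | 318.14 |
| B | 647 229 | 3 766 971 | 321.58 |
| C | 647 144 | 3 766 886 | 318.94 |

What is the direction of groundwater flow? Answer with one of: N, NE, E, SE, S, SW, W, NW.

Taking A as reference: B−A = (20, 115, +3.44); C−A = (-65, 30, +0.80).
Determinant of the coordinate differences = 20·30 − (-65)·115 = 8075.
∂h/∂x = [(+3.44)·30 − (+0.80)·115] / 8075 = +0.001387
∂h/∂y = [20·(+0.80) − (-65)·(+3.44)] / 8075 = +0.02967
Flow = −∇h = (-0.001387 east, -0.02967 north), which points south.

S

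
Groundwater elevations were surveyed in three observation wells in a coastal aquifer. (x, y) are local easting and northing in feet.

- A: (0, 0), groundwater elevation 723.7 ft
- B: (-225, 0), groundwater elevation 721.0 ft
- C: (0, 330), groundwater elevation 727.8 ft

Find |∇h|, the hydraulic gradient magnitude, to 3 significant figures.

0.0173

∂h/∂x = (721.0 − 723.7) / (-225 − 0) = +0.01200
∂h/∂y = (727.8 − 723.7) / (330 − 0) = +0.01242
|∇h| = √(0.01200² + 0.01242²) = 0.01727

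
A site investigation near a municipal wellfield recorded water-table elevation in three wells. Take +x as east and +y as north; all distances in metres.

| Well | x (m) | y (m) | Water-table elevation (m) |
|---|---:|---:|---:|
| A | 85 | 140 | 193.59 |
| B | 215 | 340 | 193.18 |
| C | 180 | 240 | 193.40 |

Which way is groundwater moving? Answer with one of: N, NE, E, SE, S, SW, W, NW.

N

With h = a·x + b·y + c and A as origin, the differences give:
  130·a + 200·b = -0.41
  95·a + 100·b = -0.19
Eliminate b (×100 and ×200, subtract): -6000·a = -3.000 → a = ∂h/∂x = +0.0005000
Back-substitute: b = ∂h/∂y = -0.002375.
Flow = −∇h = (-0.0005000 east, +0.002375 north), which points north.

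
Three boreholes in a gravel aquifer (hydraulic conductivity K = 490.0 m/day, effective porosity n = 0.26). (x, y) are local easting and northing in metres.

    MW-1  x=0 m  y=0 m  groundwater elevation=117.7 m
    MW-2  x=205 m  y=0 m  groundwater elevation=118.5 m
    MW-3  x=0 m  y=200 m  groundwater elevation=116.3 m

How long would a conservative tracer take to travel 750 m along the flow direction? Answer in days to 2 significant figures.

∂h/∂x = (118.5 − 117.7) / (205 − 0) = +0.003902
∂h/∂y = (116.3 − 117.7) / (200 − 0) = -0.007000
|∇h| = √(0.003902² + -0.007000²) = 0.008014
Seepage velocity v = K·i/n = 490.0 × 0.008014 / 0.26 = 15.1 m/day.
t = 750 / 15.1 = 49.67 days.

50 days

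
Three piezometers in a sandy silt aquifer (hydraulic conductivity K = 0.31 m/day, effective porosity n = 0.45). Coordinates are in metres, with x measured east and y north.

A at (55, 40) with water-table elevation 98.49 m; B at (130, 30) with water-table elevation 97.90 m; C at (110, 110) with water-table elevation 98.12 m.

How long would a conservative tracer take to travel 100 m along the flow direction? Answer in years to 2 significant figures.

51 years

Three-point gradient (reference A): Δ to B = (75, -10, -0.59), Δ to C = (55, 70, -0.37).
∂h/∂x = -0.007759, ∂h/∂y = +0.0008103 (det = 5800).
|∇h| = √(-0.007759² + 0.0008103²) = 0.007801
Seepage velocity v = K·i/n = 0.31 × 0.007801 / 0.45 = 0.005374 m/day.
t = 100 / 0.005374 = 1.861e+04 days = 51 years.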